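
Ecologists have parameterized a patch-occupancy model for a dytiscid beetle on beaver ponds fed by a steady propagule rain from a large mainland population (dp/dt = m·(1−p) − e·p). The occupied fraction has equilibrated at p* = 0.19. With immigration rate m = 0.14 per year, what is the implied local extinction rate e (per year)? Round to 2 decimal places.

0.60

At equilibrium m(1−p*) = e·p*, so e = m(1−p*)/p*.
e = 0.14 × 0.8100 / 0.19 = 0.5968.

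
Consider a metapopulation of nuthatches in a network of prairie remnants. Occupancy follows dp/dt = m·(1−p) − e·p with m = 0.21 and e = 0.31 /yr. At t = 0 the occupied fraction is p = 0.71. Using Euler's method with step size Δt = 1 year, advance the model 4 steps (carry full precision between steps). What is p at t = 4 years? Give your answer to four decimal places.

0.4201

Update rule: p ← p + [m·(1−p) − e·p]·Δt with Δt = 1.
  1  |  dp/dt·Δt = -0.159200  |  p_1 = 0.550800
  2  |  dp/dt·Δt = -0.076416  |  p_2 = 0.474384
  3  |  dp/dt·Δt = -0.036680  |  p_3 = 0.437704
  4  |  dp/dt·Δt = -0.017606  |  p_4 = 0.420098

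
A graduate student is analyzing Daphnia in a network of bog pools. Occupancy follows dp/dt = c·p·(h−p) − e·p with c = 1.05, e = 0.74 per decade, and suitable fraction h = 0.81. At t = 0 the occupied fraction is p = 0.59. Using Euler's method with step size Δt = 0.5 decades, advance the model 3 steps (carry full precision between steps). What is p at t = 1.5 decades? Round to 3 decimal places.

Update rule: p ← p + [c·p·(h−p) − e·p]·Δt with Δt = 0.5.
step 1: Δp = -0.15015, p = 0.43984
step 2: Δp = -0.07727, p = 0.36258
step 3: Δp = -0.04899, p = 0.31359

0.314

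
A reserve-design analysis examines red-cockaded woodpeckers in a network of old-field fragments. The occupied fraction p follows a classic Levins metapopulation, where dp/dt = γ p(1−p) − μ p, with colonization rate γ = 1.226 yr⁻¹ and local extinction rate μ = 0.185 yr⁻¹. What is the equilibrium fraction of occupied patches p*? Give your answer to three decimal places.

0.849

Setting dp/dt = 0 and dividing through by p* gives γ·(1−p*) = μ.
So p* = 1 − μ/γ = 1 − 0.185/1.226 = 1 − 0.1509 = 0.8491.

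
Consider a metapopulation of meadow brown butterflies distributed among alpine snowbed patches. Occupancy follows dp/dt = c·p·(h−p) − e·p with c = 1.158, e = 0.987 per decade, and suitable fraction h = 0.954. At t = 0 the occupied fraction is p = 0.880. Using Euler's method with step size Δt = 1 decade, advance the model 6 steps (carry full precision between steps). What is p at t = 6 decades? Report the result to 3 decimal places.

0.093

Update rule: p ← p + [c·p·(h−p) − e·p]·Δt with Δt = 1.
p: 0.88000 → 0.08685  (Δp = -0.79315)
p: 0.08685 → 0.08834  (Δp = +0.00149)
p: 0.08834 → 0.08970  (Δp = +0.00136)
p: 0.08970 → 0.09095  (Δp = +0.00124)
p: 0.09095 → 0.09208  (Δp = +0.00113)
p: 0.09208 → 0.09310  (Δp = +0.00102)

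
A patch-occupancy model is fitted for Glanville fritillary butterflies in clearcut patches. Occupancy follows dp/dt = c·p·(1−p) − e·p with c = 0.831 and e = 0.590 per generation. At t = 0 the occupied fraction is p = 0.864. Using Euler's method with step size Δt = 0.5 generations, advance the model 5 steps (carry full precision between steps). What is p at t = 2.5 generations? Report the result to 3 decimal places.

Update rule: p ← p + [c·p·(1−p) − e·p]·Δt with Δt = 0.5.
step 1: Δp = -0.20606, p = 0.65794
step 2: Δp = -0.10058, p = 0.55736
step 3: Δp = -0.06191, p = 0.49545
step 4: Δp = -0.04229, p = 0.45316
step 5: Δp = -0.03072, p = 0.42244

0.422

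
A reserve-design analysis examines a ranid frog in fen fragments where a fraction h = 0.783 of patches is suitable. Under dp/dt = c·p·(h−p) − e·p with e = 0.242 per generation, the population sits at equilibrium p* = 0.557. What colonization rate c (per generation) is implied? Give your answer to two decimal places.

At equilibrium c(h−p*) = e, so c = e/(h−p*).
c = 0.242/(0.783 − 0.557) = 0.242/0.2260 = 1.0708.

1.07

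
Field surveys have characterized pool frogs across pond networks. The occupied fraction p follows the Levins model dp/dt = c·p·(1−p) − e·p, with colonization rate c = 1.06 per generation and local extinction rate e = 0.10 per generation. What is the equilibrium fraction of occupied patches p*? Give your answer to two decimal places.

0.91

At equilibrium, colonization balances extinction: c·p*·(1−p*) = e·p*.
So p* = 1 − e/c = 1 − 0.10/1.06 = 1 − 0.0943 = 0.9057.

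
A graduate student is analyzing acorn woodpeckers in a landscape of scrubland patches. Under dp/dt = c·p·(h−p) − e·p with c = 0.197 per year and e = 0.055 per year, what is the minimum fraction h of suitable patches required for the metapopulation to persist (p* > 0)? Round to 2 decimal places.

0.28

p* = h − e/c is positive only when h > e/c.
h_min = e/c = 0.055/0.197 = 0.2792.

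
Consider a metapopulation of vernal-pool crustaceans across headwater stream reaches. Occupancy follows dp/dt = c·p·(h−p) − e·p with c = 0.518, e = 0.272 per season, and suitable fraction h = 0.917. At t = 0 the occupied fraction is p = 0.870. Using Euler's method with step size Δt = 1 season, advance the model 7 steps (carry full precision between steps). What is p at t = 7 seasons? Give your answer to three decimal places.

Update rule: p ← p + [c·p·(h−p) − e·p]·Δt with Δt = 1.
  1  |  dp/dt·Δt = -0.215459  |  p_1 = 0.654541
  2  |  dp/dt·Δt = -0.089048  |  p_2 = 0.565493
  3  |  dp/dt·Δt = -0.050849  |  p_3 = 0.514644
  4  |  dp/dt·Δt = -0.032721  |  p_4 = 0.481923
  5  |  dp/dt·Δt = -0.022472  |  p_5 = 0.459451
  6  |  dp/dt·Δt = -0.016076  |  p_6 = 0.443375
  7  |  dp/dt·Δt = -0.011821  |  p_7 = 0.431554

0.432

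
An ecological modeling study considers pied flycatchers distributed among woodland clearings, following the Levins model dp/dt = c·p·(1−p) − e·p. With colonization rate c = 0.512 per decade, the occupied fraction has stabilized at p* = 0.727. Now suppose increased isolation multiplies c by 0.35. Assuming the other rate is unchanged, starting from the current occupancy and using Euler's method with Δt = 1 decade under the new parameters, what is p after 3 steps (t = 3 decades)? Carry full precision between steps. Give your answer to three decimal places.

0.566

Balance c(1−p*) = e gives e = 0.512×(1 − 0.72700) = 0.13978.
Starting from p₀ = 0.72700; update p ← p + (dp/dt)·Δt with the new parameters.
p: 0.72700 → 0.66095  (Δp = -0.06605)
p: 0.66095 → 0.60872  (Δp = -0.05223)
p: 0.60872 → 0.56632  (Δp = -0.04240)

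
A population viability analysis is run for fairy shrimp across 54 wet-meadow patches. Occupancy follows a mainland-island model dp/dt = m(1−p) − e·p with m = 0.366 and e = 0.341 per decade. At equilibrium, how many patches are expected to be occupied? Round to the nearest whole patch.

28

p* = m/(m+e) = 0.366/0.7070 = 0.5177.
Expected occupied patches = N × p* = 54 × 0.5177 = 27.95 ≈ 28.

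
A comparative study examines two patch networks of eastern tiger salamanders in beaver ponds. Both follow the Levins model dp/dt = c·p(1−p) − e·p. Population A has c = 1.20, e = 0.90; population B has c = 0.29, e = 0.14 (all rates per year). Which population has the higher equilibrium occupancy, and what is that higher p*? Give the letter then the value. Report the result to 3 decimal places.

A: p*_A = 1 − 0.90/1.20 = 0.2500.
B: p*_B = 1 − 0.14/0.29 = 0.5172.
B is higher at 0.5172.

B, 0.517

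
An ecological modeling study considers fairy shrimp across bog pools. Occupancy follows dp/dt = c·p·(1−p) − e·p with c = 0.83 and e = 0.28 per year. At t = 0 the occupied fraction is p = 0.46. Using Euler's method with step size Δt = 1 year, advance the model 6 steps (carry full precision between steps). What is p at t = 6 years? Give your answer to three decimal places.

0.659

Update rule: p ← p + [c·p·(1−p) − e·p]·Δt with Δt = 1.
step 1: Δp = +0.07737, p = 0.53737
step 2: Δp = +0.05588, p = 0.59325
step 3: Δp = +0.03417, p = 0.62742
step 4: Δp = +0.01835, p = 0.64577
step 5: Δp = +0.00905, p = 0.65482
step 6: Δp = +0.00426, p = 0.65907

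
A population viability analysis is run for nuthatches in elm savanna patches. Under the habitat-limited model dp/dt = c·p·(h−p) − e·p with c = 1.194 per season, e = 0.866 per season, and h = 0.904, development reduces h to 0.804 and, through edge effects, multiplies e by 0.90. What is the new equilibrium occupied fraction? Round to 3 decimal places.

Before: p* = h − e/c = 0.904 − 0.866/1.194 = 0.904 − 0.7253 = 0.1787.
After: c = 1.194, e = 0.7794, h = 0.804; p* = 0.804 − 0.7794/1.194 = 0.1512.

0.151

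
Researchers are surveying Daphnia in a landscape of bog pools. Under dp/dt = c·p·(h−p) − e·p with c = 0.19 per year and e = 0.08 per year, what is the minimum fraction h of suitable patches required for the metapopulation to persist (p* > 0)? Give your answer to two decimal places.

p* = h − e/c is positive only when h > e/c.
h_min = e/c = 0.08/0.19 = 0.4211.

0.42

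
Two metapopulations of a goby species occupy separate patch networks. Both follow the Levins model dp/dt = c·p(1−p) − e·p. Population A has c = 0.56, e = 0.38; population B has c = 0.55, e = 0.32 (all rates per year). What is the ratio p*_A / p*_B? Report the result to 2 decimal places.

0.77

A: p*_A = 1 − 0.38/0.56 = 0.3214.
B: p*_B = 1 − 0.32/0.55 = 0.4182.
p*_A / p*_B = 0.3214/0.4182 = 0.7686.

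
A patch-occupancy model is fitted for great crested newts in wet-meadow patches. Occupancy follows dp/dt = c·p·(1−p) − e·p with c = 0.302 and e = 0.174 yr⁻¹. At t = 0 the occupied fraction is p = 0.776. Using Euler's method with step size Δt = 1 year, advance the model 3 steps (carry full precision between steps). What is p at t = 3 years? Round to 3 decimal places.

Update rule: p ← p + [c·p·(1−p) − e·p]·Δt with Δt = 1.
  1  |  dp/dt·Δt = -0.082529  |  p_1 = 0.693471
  2  |  dp/dt·Δt = -0.056468  |  p_2 = 0.637003
  3  |  dp/dt·Δt = -0.041007  |  p_3 = 0.595996

0.596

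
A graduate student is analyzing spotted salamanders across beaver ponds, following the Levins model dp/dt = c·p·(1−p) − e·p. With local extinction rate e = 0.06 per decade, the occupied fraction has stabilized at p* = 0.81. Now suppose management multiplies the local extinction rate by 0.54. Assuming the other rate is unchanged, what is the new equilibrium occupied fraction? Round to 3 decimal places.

0.897

Balance c(1−p*) = e gives c = e/(1 − 0.81000) = 0.06/0.19000 = 0.31579.
New p* = 1 − e/c = 1 − 0.03240/0.31579 = 0.89740.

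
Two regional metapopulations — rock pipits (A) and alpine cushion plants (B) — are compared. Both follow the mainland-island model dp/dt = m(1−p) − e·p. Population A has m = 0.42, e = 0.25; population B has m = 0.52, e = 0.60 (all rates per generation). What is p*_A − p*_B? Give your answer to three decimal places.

0.163

A: p*_A = m/(m+e) = 0.42/0.6700 = 0.6269.
B: p*_B = 0.52/1.1200 = 0.4643.
p*_A − p*_B = 0.6269 − 0.4643 = 0.1626.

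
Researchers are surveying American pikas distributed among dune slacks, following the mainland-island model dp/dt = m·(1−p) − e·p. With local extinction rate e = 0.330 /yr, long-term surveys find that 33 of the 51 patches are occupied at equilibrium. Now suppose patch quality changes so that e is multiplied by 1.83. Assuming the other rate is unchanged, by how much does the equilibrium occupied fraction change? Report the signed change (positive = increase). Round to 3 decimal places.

Observed p* = 33/51 = 0.64706.
Balance m(1−p*) = e·p* gives m = e·p*/(1−p*) = 0.330×0.64706/0.35294 = 0.60500.
New p* = m/(m+e) = 0.60500/(0.60500+0.60390) = 0.50045.
Δp* = 0.50045 − 0.64706 = -0.14661.

-0.147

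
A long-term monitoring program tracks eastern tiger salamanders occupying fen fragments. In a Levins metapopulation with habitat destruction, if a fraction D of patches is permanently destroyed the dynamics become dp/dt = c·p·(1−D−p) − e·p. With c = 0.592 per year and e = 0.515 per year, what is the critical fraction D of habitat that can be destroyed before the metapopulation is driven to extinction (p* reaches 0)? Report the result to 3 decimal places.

The nontrivial equilibrium is p* = (1−D) − e/c; extinction occurs when this hits zero.
So D_crit = 1 − e/c = 1 − 0.515/0.592 = 1 − 0.8699 = 0.1301.
Note this equals the original equilibrium occupancy — the Levins extinction-debt result.

0.130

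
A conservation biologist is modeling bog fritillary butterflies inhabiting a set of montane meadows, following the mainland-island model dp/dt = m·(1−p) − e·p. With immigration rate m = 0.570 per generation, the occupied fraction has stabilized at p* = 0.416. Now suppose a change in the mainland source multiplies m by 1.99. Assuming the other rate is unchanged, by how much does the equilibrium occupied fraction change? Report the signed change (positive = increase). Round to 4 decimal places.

0.1704

Balance m(1−p*) = e·p* gives e = m(1−p*)/p* = 0.570×0.58400/0.41600 = 0.80019.
New p* = m/(m+e) = 1.13430/(1.13430+0.80019) = 0.58636.
Δp* = 0.58636 − 0.41600 = +0.17036.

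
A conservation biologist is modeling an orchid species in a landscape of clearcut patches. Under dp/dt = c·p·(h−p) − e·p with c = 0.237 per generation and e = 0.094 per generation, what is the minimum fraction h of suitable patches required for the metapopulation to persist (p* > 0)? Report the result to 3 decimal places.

0.397

p* = h − e/c is positive only when h > e/c.
h_min = e/c = 0.094/0.237 = 0.3966.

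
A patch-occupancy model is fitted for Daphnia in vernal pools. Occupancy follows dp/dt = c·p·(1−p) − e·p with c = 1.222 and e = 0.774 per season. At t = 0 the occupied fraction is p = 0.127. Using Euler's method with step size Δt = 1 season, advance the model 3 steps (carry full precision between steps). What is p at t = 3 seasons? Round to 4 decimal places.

0.2453

Update rule: p ← p + [c·p·(1−p) − e·p]·Δt with Δt = 1.
step 1: Δp = +0.03719, p = 0.16419
step 2: Δp = +0.04061, p = 0.20480
step 3: Δp = +0.04050, p = 0.24530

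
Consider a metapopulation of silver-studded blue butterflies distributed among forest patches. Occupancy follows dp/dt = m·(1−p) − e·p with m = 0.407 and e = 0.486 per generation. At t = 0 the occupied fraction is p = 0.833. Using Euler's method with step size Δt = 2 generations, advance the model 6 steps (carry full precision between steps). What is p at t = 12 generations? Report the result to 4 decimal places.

Update rule: p ← p + [m·(1−p) − e·p]·Δt with Δt = 2.
t = 2: p = 0.83300 + (-0.67374) = 0.15926
t = 4: p = 0.15926 + (+0.52956) = 0.68882
t = 6: p = 0.68882 + (-0.41623) = 0.27259
t = 8: p = 0.27259 + (+0.32716) = 0.59975
t = 10: p = 0.59975 + (-0.25715) = 0.34260
t = 12: p = 0.34260 + (+0.20212) = 0.54472

0.5447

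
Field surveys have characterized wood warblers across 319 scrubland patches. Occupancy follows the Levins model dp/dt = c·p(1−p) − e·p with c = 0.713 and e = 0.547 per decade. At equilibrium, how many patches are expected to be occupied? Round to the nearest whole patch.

74

p* = 1 − e/c = 1 − 0.547/0.713 = 0.2328.
Expected occupied patches = N × p* = 319 × 0.2328 = 74.27 ≈ 74.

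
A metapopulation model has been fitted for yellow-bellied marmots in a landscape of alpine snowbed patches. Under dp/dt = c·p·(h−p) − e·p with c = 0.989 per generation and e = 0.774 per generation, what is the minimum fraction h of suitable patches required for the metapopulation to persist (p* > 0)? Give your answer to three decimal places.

0.783

p* = h − e/c is positive only when h > e/c.
h_min = e/c = 0.774/0.989 = 0.7826.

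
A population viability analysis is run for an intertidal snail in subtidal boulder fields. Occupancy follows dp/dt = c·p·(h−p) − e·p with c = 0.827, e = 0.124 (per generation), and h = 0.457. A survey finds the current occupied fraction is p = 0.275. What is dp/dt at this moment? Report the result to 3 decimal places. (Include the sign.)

Colonization term: c·p·(h−p) = 0.827×0.275×0.1820 = 0.04139.
Extinction term: e·p = 0.03410.
dp/dt = 0.04139 − 0.03410 = 0.00729.

0.007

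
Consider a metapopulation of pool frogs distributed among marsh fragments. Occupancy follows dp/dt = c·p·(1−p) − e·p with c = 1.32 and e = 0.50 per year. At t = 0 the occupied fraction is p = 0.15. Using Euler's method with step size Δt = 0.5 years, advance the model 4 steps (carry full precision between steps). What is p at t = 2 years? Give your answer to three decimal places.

0.377

Update rule: p ← p + [c·p·(1−p) − e·p]·Δt with Δt = 0.5.
step 1: Δp = +0.04665, p = 0.19665
step 2: Δp = +0.05510, p = 0.25175
step 3: Δp = +0.06139, p = 0.31314
step 4: Δp = +0.06367, p = 0.37681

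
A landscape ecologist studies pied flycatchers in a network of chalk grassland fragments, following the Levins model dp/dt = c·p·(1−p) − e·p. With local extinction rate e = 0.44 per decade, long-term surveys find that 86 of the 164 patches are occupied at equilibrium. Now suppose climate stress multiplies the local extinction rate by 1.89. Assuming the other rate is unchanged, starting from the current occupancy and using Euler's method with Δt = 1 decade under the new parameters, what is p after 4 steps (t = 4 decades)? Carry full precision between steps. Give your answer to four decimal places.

Observed p* = 86/164 = 0.52439.
Balance c(1−p*) = e gives c = e/(1 − 0.52439) = 0.44/0.47561 = 0.92513.
Starting from p₀ = 0.52439; update p ← p + (dp/dt)·Δt with the new parameters.
step 1: Δp = -0.20535, p = 0.31904
step 2: Δp = -0.06433, p = 0.25471
step 3: Δp = -0.03620, p = 0.21851
step 4: Δp = -0.02374, p = 0.19478

0.1948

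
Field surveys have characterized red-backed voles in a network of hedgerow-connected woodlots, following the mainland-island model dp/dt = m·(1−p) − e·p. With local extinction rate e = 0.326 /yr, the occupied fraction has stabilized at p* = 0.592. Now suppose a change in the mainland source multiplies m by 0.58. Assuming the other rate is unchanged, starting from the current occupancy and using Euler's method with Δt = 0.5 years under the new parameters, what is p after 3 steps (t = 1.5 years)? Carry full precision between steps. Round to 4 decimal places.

Balance m(1−p*) = e·p* gives m = e·p*/(1−p*) = 0.326×0.59200/0.40800 = 0.47302.
Starting from p₀ = 0.59200; update p ← p + (dp/dt)·Δt with the new parameters.
  1  |  dp/dt·Δt = -0.040528  |  p_1 = 0.551472
  2  |  dp/dt·Δt = -0.028363  |  p_2 = 0.523109
  3  |  dp/dt·Δt = -0.019849  |  p_3 = 0.503260

0.5033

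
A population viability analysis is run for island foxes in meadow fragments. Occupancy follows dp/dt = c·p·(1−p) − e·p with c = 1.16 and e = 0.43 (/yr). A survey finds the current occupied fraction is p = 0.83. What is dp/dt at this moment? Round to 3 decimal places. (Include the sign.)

Colonization term: c·p·(1−p) = 1.16×0.83×0.1700 = 0.16368.
Extinction term: e·p = 0.35690.
dp/dt = 0.16368 − 0.35690 = -0.19322.

-0.193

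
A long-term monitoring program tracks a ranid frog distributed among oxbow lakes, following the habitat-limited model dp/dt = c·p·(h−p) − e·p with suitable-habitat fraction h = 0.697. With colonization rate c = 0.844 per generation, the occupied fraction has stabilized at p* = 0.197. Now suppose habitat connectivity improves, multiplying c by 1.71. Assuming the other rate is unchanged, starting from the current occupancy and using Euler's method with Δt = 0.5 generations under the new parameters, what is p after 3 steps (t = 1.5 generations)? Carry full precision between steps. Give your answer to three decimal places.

0.283

Balance c(h−p*) = e gives e = 0.844×(0.697 − 0.19700) = 0.42200.
Starting from p₀ = 0.19700; update p ← p + (dp/dt)·Δt with the new parameters.
p: 0.19700 → 0.22651  (Δp = +0.02951)
p: 0.22651 → 0.25562  (Δp = +0.02911)
p: 0.25562 → 0.28310  (Δp = +0.02748)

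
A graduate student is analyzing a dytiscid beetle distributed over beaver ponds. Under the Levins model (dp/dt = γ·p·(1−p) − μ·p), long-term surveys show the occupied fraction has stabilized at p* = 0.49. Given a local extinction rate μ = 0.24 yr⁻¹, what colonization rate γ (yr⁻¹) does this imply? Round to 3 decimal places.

At equilibrium γ(1−p*) = μ, so γ = μ/(1−p*).
γ = 0.24/(1 − 0.49) = 0.24/0.5100 = 0.4706.

0.471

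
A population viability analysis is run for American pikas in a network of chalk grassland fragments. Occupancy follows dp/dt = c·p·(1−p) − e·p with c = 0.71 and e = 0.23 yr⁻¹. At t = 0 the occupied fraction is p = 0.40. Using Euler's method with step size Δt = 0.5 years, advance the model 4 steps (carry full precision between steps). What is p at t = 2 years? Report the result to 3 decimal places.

0.540

Update rule: p ← p + [c·p·(1−p) − e·p]·Δt with Δt = 0.5.
step 1: Δp = +0.03920, p = 0.43920
step 2: Δp = +0.03693, p = 0.47613
step 3: Δp = +0.03379, p = 0.50992
step 4: Δp = +0.03007, p = 0.54000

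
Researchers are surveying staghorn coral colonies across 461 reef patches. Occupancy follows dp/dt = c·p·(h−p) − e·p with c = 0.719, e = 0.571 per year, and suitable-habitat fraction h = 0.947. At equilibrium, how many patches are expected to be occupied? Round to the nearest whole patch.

p* = h − e/c = 0.947 − 0.7942 = 0.1528.
Expected occupied patches = N × p* = 461 × 0.1528 = 70.46 ≈ 70.

70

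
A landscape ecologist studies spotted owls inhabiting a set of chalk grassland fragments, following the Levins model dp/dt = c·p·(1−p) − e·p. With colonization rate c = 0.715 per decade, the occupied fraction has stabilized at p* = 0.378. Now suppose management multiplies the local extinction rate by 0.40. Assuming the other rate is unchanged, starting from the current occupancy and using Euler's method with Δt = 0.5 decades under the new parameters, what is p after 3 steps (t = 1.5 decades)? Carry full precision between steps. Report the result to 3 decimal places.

Balance c(1−p*) = e gives e = 0.715×(1 − 0.37800) = 0.44473.
Starting from p₀ = 0.37800; update p ← p + (dp/dt)·Δt with the new parameters.
step 1: Δp = +0.05043, p = 0.42843
step 2: Δp = +0.04944, p = 0.47787
step 3: Δp = +0.04670, p = 0.52456

0.525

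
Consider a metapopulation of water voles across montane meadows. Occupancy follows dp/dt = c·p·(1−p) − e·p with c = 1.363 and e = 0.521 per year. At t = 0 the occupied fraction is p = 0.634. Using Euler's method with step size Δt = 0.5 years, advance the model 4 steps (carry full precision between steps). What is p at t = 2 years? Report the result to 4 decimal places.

0.6195

Update rule: p ← p + [c·p·(1−p) − e·p]·Δt with Δt = 0.5.
t = 0.5: p = 0.63400 + (-0.00702) = 0.62698
t = 1: p = 0.62698 + (-0.00394) = 0.62304
t = 1.5: p = 0.62304 + (-0.00224) = 0.62080
t = 2: p = 0.62080 + (-0.00129) = 0.61951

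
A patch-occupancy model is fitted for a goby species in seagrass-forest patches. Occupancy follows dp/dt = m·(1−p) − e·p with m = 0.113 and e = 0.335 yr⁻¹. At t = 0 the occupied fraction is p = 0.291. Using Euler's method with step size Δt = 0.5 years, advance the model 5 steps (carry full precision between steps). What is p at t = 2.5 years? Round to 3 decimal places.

0.263

Update rule: p ← p + [m·(1−p) − e·p]·Δt with Δt = 0.5.
p: 0.29100 → 0.28232  (Δp = -0.00868)
p: 0.28232 → 0.27558  (Δp = -0.00674)
p: 0.27558 → 0.27035  (Δp = -0.00523)
p: 0.27035 → 0.26629  (Δp = -0.00406)
p: 0.26629 → 0.26314  (Δp = -0.00315)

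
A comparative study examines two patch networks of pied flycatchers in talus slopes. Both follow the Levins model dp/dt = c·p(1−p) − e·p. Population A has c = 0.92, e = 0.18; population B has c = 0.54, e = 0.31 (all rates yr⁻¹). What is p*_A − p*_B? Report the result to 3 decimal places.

0.378

A: p*_A = 1 − 0.18/0.92 = 0.8043.
B: p*_B = 1 − 0.31/0.54 = 0.4259.
p*_A − p*_B = 0.8043 − 0.4259 = 0.3784.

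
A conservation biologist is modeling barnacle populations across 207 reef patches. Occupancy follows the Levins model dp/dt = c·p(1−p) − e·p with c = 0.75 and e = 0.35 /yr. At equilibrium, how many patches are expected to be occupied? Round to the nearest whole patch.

p* = 1 − e/c = 1 − 0.35/0.75 = 0.5333.
Expected occupied patches = N × p* = 207 × 0.5333 = 110.40 ≈ 110.

110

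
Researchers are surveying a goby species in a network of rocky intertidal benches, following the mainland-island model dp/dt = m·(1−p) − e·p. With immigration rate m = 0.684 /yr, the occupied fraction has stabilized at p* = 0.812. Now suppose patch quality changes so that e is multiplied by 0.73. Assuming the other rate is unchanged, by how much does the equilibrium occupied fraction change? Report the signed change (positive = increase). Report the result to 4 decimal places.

Balance m(1−p*) = e·p* gives e = m(1−p*)/p* = 0.684×0.18800/0.81200 = 0.15836.
New p* = m/(m+e) = 0.68400/(0.68400+0.11560) = 0.85543.
Δp* = 0.85543 − 0.81200 = +0.04343.

0.0434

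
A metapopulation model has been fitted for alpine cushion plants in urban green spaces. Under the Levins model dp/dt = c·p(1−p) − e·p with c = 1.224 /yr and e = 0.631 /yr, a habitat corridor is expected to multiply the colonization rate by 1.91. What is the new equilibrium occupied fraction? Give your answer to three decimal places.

0.730

Before: p* = 1 − 0.631/1.224 = 0.4845.
After the change, c = 2.33784, e = 0.631, so p* = 1 − 0.631/2.33784 = 0.7301.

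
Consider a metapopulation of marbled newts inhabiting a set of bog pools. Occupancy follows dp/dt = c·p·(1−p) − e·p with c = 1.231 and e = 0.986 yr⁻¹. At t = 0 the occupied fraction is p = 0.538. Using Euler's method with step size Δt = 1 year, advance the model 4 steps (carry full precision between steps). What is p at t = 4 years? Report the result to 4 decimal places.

Update rule: p ← p + [c·p·(1−p) − e·p]·Δt with Δt = 1.
  1  |  dp/dt·Δt = -0.224496  |  p_1 = 0.313504
  2  |  dp/dt·Δt = -0.044180  |  p_2 = 0.269324
  3  |  dp/dt·Δt = -0.023307  |  p_3 = 0.246017
  4  |  dp/dt·Δt = -0.014231  |  p_4 = 0.231786

0.2318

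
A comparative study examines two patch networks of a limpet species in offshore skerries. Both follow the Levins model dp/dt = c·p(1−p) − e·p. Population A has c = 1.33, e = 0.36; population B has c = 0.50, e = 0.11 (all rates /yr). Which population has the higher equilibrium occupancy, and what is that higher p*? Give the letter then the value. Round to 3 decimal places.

A: p*_A = 1 − 0.36/1.33 = 0.7293.
B: p*_B = 1 − 0.11/0.50 = 0.7800.
B is higher at 0.7800.

B, 0.780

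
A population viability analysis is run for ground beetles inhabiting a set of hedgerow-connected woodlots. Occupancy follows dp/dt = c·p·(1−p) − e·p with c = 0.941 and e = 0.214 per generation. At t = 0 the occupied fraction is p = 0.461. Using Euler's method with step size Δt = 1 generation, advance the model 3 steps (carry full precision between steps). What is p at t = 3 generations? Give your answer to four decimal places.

0.7458

Update rule: p ← p + [c·p·(1−p) − e·p]·Δt with Δt = 1.
t = 1: p = 0.46100 + (+0.13516) = 0.59616
t = 2: p = 0.59616 + (+0.09897) = 0.69513
t = 3: p = 0.69513 + (+0.05066) = 0.74579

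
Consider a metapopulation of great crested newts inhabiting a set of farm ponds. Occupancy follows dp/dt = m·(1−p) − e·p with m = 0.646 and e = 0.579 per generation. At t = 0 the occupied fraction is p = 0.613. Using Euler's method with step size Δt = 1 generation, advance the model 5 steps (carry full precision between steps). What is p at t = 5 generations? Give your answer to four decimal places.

Update rule: p ← p + [m·(1−p) − e·p]·Δt with Δt = 1.
t = 1: p = 0.61300 + (-0.10492) = 0.50808
t = 2: p = 0.50808 + (+0.02361) = 0.53168
t = 3: p = 0.53168 + (-0.00531) = 0.52637
t = 4: p = 0.52637 + (+0.00120) = 0.52757
t = 5: p = 0.52757 + (-0.00027) = 0.52730

0.5273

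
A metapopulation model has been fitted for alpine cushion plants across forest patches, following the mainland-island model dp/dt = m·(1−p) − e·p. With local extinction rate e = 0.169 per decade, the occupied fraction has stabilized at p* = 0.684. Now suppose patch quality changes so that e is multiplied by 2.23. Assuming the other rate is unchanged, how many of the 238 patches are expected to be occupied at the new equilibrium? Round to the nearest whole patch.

Balance m(1−p*) = e·p* gives m = e·p*/(1−p*) = 0.169×0.68400/0.31600 = 0.36581.
New p* = m/(m+e) = 0.36581/(0.36581+0.37687) = 0.49255.
Expected occupied = 238 × 0.49255 = 117.23 ≈ 117.

117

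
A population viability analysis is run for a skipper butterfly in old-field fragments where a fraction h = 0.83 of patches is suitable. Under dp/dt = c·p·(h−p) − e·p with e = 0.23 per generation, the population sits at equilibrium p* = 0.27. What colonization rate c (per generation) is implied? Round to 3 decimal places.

0.411

At equilibrium c(h−p*) = e, so c = e/(h−p*).
c = 0.23/(0.83 − 0.27) = 0.23/0.5600 = 0.4107.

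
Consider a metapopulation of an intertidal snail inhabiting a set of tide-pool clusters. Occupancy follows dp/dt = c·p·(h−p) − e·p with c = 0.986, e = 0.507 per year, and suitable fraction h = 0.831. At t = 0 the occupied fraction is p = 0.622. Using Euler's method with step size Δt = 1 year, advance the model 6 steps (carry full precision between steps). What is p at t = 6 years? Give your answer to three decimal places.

Update rule: p ← p + [c·p·(h−p) − e·p]·Δt with Δt = 1.
step 1: Δp = -0.18718, p = 0.43482
step 2: Δp = -0.05060, p = 0.38422
step 3: Δp = -0.02554, p = 0.35868
step 4: Δp = -0.01481, p = 0.34387
step 5: Δp = -0.00918, p = 0.33469
step 6: Δp = -0.00590, p = 0.32879

0.329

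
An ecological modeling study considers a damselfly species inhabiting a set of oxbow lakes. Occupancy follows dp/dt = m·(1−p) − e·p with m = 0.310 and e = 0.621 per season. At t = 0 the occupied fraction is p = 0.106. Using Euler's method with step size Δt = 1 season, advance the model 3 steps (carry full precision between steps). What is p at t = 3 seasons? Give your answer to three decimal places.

Update rule: p ← p + [m·(1−p) − e·p]·Δt with Δt = 1.
step 1: Δp = +0.21131, p = 0.31731
step 2: Δp = +0.01458, p = 0.33189
step 3: Δp = +0.00101, p = 0.33290

0.333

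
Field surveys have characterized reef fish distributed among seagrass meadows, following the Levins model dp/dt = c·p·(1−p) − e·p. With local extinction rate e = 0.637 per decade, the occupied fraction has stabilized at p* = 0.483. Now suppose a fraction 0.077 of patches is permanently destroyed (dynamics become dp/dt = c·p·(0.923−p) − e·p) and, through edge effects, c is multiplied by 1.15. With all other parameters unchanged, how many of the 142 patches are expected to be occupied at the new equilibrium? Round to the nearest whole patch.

67

Balance c(1−p*) = e gives c = e/(1 − 0.48300) = 0.637/0.51700 = 1.23211.
New p* = 0.923 − e/c = 0.923 − 0.63700/1.41693 = 0.47344.
Expected occupied = 142 × 0.47344 = 67.23 ≈ 67.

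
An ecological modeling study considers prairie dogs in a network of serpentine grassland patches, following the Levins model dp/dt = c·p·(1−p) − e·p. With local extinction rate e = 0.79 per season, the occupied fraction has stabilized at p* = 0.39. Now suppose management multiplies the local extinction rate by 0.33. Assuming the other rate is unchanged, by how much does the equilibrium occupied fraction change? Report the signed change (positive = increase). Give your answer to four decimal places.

Balance c(1−p*) = e gives c = e/(1 − 0.39000) = 0.79/0.61000 = 1.29508.
New p* = 1 − e/c = 1 − 0.26070/1.29508 = 0.79870.
Δp* = 0.79870 − 0.39000 = +0.40870.

0.4087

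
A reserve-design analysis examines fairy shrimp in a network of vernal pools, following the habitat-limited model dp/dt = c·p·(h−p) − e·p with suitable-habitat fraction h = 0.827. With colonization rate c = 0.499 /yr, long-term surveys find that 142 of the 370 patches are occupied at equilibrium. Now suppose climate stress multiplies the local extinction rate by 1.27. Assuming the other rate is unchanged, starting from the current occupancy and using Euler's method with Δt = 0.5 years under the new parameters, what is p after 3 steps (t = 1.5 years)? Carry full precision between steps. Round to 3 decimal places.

0.353

Observed p* = 142/370 = 0.38378.
Balance c(h−p*) = e gives e = 0.499×(0.827 − 0.38378) = 0.22116.
Starting from p₀ = 0.38378; update p ← p + (dp/dt)·Δt with the new parameters.
  1  |  dp/dt·Δt = -0.011459  |  p_1 = 0.372325
  2  |  dp/dt·Δt = -0.010052  |  p_2 = 0.362273
  3  |  dp/dt·Δt = -0.008872  |  p_3 = 0.353401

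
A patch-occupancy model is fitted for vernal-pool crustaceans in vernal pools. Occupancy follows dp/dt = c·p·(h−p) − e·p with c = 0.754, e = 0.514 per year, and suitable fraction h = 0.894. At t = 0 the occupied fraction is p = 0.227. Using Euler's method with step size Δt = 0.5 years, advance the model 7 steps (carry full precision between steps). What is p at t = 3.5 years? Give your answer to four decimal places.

Update rule: p ← p + [c·p·(h−p) − e·p]·Δt with Δt = 0.5.
step 1: Δp = -0.00126, p = 0.22574
step 2: Δp = -0.00114, p = 0.22460
step 3: Δp = -0.00104, p = 0.22356
step 4: Δp = -0.00095, p = 0.22261
step 5: Δp = -0.00086, p = 0.22174
step 6: Δp = -0.00079, p = 0.22095
step 7: Δp = -0.00072, p = 0.22023

0.2202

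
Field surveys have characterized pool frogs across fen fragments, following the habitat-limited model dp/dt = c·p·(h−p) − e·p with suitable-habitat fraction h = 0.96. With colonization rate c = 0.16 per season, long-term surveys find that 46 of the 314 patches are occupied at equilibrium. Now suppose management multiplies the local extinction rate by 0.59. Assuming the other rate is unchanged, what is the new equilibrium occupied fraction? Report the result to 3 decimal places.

0.480

Observed p* = 46/314 = 0.14650.
Balance c(h−p*) = e gives e = 0.16×(0.96 − 0.14650) = 0.13016.
New p* = 0.96 − e/c = 0.96 − 0.07679/0.16000 = 0.48006.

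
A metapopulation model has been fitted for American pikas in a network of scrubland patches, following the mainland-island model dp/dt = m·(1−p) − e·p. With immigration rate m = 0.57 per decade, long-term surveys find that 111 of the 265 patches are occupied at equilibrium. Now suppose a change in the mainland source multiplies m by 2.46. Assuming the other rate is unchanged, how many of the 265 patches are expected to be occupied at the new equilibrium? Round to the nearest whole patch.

Observed p* = 111/265 = 0.41887.
Balance m(1−p*) = e·p* gives e = m(1−p*)/p* = 0.57×0.58113/0.41887 = 0.79080.
New p* = m/(m+e) = 1.40220/(1.40220+0.79080) = 0.63940.
Expected occupied = 265 × 0.63940 = 169.44 ≈ 169.

169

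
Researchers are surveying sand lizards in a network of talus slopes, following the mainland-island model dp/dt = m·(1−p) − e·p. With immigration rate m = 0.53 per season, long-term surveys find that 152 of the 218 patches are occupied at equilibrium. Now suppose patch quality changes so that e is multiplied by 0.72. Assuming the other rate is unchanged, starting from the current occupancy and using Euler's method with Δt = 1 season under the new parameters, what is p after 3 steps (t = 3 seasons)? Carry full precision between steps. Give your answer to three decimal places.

Observed p* = 152/218 = 0.69725.
Balance m(1−p*) = e·p* gives e = m(1−p*)/p* = 0.53×0.30275/0.69725 = 0.23013.
Starting from p₀ = 0.69725; update p ← p + (dp/dt)·Δt with the new parameters.
t = 1: p = 0.69725 + (+0.04493) = 0.74218
t = 2: p = 0.74218 + (+0.01367) = 0.75585
t = 3: p = 0.75585 + (+0.00416) = 0.76001

0.760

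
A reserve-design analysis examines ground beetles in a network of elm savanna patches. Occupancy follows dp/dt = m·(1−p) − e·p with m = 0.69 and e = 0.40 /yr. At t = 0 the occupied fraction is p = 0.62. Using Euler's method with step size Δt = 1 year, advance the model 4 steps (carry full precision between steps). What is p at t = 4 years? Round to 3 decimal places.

Update rule: p ← p + [m·(1−p) − e·p]·Δt with Δt = 1.
step 1: Δp = +0.01420, p = 0.63420
step 2: Δp = -0.00128, p = 0.63292
step 3: Δp = +0.00012, p = 0.63304
step 4: Δp = -0.00001, p = 0.63303

0.633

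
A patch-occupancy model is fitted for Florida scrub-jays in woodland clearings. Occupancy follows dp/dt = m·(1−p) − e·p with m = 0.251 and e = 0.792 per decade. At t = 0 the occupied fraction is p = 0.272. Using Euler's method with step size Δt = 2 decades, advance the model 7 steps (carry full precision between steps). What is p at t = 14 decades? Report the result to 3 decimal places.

Update rule: p ← p + [m·(1−p) − e·p]·Δt with Δt = 2.
  1  |  dp/dt·Δt = -0.065392  |  p_1 = 0.206608
  2  |  dp/dt·Δt = +0.071016  |  p_2 = 0.277624
  3  |  dp/dt·Δt = -0.077123  |  p_3 = 0.200501
  4  |  dp/dt·Δt = +0.083756  |  p_4 = 0.284256
  5  |  dp/dt·Δt = -0.090959  |  p_5 = 0.193298
  6  |  dp/dt·Δt = +0.098781  |  p_6 = 0.292079
  7  |  dp/dt·Δt = -0.107276  |  p_7 = 0.184802

0.185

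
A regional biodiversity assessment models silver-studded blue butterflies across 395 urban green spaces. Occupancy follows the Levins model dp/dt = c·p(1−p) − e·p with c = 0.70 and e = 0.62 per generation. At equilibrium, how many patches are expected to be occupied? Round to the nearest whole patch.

45

p* = 1 − e/c = 1 − 0.62/0.70 = 0.1143.
Expected occupied patches = N × p* = 395 × 0.1143 = 45.14 ≈ 45.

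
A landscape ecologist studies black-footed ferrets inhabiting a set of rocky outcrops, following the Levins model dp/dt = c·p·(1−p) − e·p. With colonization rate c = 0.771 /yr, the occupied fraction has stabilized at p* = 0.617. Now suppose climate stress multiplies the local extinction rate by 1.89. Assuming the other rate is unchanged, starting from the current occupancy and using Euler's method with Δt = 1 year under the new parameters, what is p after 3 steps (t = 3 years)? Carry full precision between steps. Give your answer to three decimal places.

0.357

Balance c(1−p*) = e gives e = 0.771×(1 − 0.61700) = 0.29529.
Starting from p₀ = 0.61700; update p ← p + (dp/dt)·Δt with the new parameters.
  1  |  dp/dt·Δt = -0.162154  |  p_1 = 0.454846
  2  |  dp/dt·Δt = -0.062673  |  p_2 = 0.392173
  3  |  dp/dt·Δt = -0.035087  |  p_3 = 0.357085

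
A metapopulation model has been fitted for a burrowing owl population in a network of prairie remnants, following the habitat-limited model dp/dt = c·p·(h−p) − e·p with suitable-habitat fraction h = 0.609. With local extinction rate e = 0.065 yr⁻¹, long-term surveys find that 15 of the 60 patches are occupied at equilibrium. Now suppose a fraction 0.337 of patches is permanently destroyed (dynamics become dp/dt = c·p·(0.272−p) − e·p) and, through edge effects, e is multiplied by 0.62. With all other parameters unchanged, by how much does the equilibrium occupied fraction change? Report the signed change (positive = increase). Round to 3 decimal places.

-0.201

Observed p* = 15/60 = 0.25000.
Balance c(h−p*) = e gives c = e/(0.609 − 0.25000) = 0.065/0.35900 = 0.18106.
New p* = 0.272 − e/c = 0.272 − 0.04030/0.18106 = 0.04942.
Δp* = 0.04942 − 0.25000 = -0.20058.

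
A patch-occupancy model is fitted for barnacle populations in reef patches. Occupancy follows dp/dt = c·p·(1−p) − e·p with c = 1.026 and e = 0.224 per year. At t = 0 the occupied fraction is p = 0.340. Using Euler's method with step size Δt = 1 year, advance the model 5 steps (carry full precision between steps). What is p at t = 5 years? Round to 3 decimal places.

Update rule: p ← p + [c·p·(1−p) − e·p]·Δt with Δt = 1.
p: 0.34000 → 0.49407  (Δp = +0.15407)
p: 0.49407 → 0.63987  (Δp = +0.14579)
p: 0.63987 → 0.73296  (Δp = +0.09310)
p: 0.73296 → 0.76960  (Δp = +0.03663)
p: 0.76960 → 0.77913  (Δp = +0.00954)

0.779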